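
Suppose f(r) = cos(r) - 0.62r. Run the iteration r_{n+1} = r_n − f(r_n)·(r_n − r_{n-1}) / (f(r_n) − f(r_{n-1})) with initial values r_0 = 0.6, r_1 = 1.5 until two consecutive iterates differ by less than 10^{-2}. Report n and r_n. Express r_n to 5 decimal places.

n = 4, r_n = 0.94491

f(0.6) = 0.4533356, f(1.5) = -0.8592628
r_2 = 1.5000000 − (-0.8592628)·(0.9000000)/(-1.3125984) = 0.9108354;  |Δ| = 0.5891646
f(0.9108354) = 0.0483680
r_3 = 0.9108354 − 0.0483680·(-0.5891646)/(0.9076308) = 0.9422322;  |Δ| = 0.0313968
f(0.9422322) = 0.0037999
r_4 = 0.9422322 − 0.0037999·(0.0313968)/(-0.0445681) = 0.9449092;  |Δ| = 0.0026769
|r_4 − r_3| = 0.0026769 < 10^{-2}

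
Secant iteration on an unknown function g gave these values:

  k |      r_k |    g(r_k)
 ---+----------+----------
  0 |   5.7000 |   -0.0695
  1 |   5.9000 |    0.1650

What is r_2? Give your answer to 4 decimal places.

5.7593

r_2 = 5.9000 − 0.1650·(5.9000 − 5.7000) / (0.1650 − (-0.0695))
   = 5.9000 − (0.033000)/(0.234500) = 5.759275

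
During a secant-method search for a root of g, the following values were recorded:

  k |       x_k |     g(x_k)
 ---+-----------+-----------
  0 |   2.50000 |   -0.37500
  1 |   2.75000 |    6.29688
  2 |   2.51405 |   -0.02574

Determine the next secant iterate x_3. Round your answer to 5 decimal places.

x_3 = 2.51405 − (-0.02574)·(2.51405 − 2.75000) / (-0.02574 − 6.29688)
   = 2.51405 − (0.0060734)/(-6.3226200) = 2.5150106

2.51501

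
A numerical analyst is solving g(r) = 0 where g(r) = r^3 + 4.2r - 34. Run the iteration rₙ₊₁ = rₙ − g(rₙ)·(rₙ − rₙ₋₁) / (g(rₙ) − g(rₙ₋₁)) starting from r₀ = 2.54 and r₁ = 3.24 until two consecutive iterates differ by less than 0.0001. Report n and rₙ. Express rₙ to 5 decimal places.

n = 5, rₙ = 2.81036

g(2.54) = -6.9449360, g(3.24) = 13.6202240
r₂ = 3.2400000 − 13.6202240·(0.7000000)/(20.5651600) = 2.7763928;  |Δ| = 0.4636072
g(2.7763928) = -0.9377242
r₃ = 2.7763928 − (-0.9377242)·(-0.4636072)/(-14.5579482) = 2.8062552;  |Δ| = 0.0298624
g(2.8062552) = -0.1142769
r₄ = 2.8062552 − (-0.1142769)·(0.0298624)/(0.8234473) = 2.8103995;  |Δ| = 0.0041443
g(2.8103995) = 0.0011829
r₅ = 2.8103995 − 0.0011829·(0.0041443)/(0.1154597) = 2.8103570;  |Δ| = 0.0000425
|r₅ − r₄| = 0.0000425 < 0.0001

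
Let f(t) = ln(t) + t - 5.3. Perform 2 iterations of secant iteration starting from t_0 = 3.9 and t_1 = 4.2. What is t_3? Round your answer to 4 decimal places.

3.9311

f(3.9) = -0.039023, f(4.2) = 0.335085
t_2 = 4.200000 − 0.335085·(4.200000 − 3.900000) / (0.335085 − (-0.039023)) = 4.200000 − (0.100525)/(0.374108) = 3.931293
f(3.931293) = 0.000262
t_3 = 3.931293 − 0.000262·(3.931293 − 4.200000) / (0.000262 − 0.335085) = 3.931293 − (-0.000070)/(-0.334823) = 3.931083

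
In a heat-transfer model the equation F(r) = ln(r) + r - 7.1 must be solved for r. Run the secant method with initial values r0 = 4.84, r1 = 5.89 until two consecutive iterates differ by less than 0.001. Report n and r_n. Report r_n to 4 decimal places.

F(4.84) = -0.683085, F(5.89) = 0.563256
r2 = 5.890000 − 0.563256·(1.050000)/(1.246341) = 5.415476;  |Δ| = 0.474524
F(5.415476) = 0.004737
r3 = 5.415476 − 0.004737·(-0.474524)/(-0.558519) = 5.411452;  |Δ| = 0.004024
F(5.411452) = -0.000031
r4 = 5.411452 − (-0.000031)·(-0.004024)/(-0.004768) = 5.411478;  |Δ| = 0.000026
|r4 − r3| = 0.000026 < 0.001

n = 4, r_n = 5.4115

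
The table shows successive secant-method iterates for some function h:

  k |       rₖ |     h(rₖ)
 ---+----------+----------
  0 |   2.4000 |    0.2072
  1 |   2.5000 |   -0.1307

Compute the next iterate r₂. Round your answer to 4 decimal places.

2.4613

r₂ = 2.5000 − (-0.1307)·(2.5000 − 2.4000) / (-0.1307 − 0.2072)
   = 2.5000 − (-0.013070)/(-0.337900) = 2.461320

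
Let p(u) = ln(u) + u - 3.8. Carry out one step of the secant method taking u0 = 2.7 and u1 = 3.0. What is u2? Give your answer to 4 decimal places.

p(2.7) = -0.106748, p(3.0) = 0.298612
u2 = 3.000000 − 0.298612·(3.000000 − 2.700000) / (0.298612 − (-0.106748)) = 3.000000 − (0.089584)/(0.405361) = 2.779002

2.7790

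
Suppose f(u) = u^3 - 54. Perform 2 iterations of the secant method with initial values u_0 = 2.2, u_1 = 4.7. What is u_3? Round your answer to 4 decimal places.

3.6875

f(2.2) = -43.352000, f(4.7) = 49.823000
u_2 = 4.700000 − 49.823000·(4.700000 − 2.200000) / (49.823000 − (-43.352000)) = 4.700000 − (124.557500)/(93.175000) = 3.363188
f(3.363188) = -15.958883
u_3 = 3.363188 − (-15.958883)·(3.363188 − 4.700000) / (-15.958883 − 49.823000) = 3.363188 − (21.334034)/(-65.781883) = 3.687502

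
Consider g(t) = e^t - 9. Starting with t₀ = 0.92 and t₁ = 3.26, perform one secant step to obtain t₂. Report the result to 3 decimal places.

g(0.92) = -6.49071, g(3.26) = 17.04954
t₂ = 3.26000 − 17.04954·(3.26000 − 0.92000) / (17.04954 − (-6.49071)) = 3.26000 − (39.89592)/(23.54025) = 1.56520

1.565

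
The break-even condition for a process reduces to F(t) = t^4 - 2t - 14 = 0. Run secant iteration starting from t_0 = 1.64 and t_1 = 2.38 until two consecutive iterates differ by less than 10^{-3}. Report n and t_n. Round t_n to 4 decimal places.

F(1.64) = -10.046052, F(2.38) = 13.325427
t_2 = 2.380000 − 13.325427·(0.740000)/(23.371479) = 1.958083;  |Δ| = 0.421917
F(1.958083) = -3.215918
t_3 = 1.958083 − (-3.215918)·(-0.421917)/(-16.541345) = 2.040111;  |Δ| = 0.082028
F(2.040111) = -0.757535
t_4 = 2.040111 − (-0.757535)·(0.082028)/(2.458383) = 2.065387;  |Δ| = 0.025276
F(2.065387) = 0.066489
t_5 = 2.065387 − 0.066489·(0.025276)/(0.824024) = 2.063348;  |Δ| = 0.002040
F(2.063348) = -0.001202
t_6 = 2.063348 − (-0.001202)·(-0.002040)/(-0.067692) = 2.063384;  |Δ| = 0.000036
|t_6 − t_5| = 0.000036 < 10^{-3}

n = 6, t_n = 2.0634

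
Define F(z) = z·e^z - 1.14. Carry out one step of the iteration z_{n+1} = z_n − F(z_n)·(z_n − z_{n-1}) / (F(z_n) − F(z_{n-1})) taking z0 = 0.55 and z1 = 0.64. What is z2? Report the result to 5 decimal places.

0.61452

F(0.55) = -0.1867108, F(0.64) = 0.0737478
z2 = 0.6400000 − 0.0737478·(0.6400000 − 0.5500000) / (0.0737478 − (-0.1867108)) = 0.6400000 − (0.0066373)/(0.2604586) = 0.6145169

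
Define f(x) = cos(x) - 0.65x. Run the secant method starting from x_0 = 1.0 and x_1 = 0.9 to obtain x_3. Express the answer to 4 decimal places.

f(1.0) = -0.109698, f(0.9) = 0.036610
x_2 = 0.900000 − 0.036610·(0.900000 − 1.000000) / (0.036610 − (-0.109698)) = 0.900000 − (-0.003661)/(0.146308) = 0.925023
f(0.925023) = 0.000552
x_3 = 0.925023 − 0.000552·(0.925023 − 0.900000) / (0.000552 − 0.036610) = 0.925023 − (0.000014)/(-0.036058) = 0.925406

0.9254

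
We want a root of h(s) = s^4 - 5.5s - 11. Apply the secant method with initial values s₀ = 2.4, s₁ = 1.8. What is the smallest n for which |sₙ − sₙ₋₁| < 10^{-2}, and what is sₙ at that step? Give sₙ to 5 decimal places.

n = 5, sₙ = 2.19113

h(2.4) = 8.9776000, h(1.8) = -10.4024000
s₂ = 1.8000000 − (-10.4024000)·(-0.6000000)/(-19.3800000) = 2.1220557;  |Δ| = 0.3220557
h(2.1220557) = -2.3932122
s₃ = 2.1220557 − (-2.3932122)·(0.3220557)/(8.0091878) = 2.2182887;  |Δ| = 0.0962329
h(2.2182887) = 1.0137303
s₄ = 2.2182887 − 1.0137303·(0.0962329)/(3.4069425) = 2.1896547;  |Δ| = 0.0286340
h(2.1896547) = -0.0550293
s₅ = 2.1896547 − (-0.0550293)·(-0.0286340)/(-1.0687596) = 2.1911290;  |Δ| = 0.0014743
|s₅ − s₄| = 0.0014743 < 10^{-2}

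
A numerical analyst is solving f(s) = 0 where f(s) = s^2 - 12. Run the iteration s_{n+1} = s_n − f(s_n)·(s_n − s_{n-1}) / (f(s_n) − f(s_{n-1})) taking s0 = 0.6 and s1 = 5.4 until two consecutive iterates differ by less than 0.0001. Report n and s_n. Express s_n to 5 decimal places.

f(0.6) = -11.6400000, f(5.4) = 17.1600000
s2 = 5.4000000 − 17.1600000·(4.8000000)/(28.8000000) = 2.5400000;  |Δ| = 2.8600000
f(2.5400000) = -5.5484000
s3 = 2.5400000 − (-5.5484000)·(-2.8600000)/(-22.7084000) = 3.2387909;  |Δ| = 0.6987909
f(3.2387909) = -1.5102333
s4 = 3.2387909 − (-1.5102333)·(0.6987909)/(4.0381667) = 3.5001316;  |Δ| = 0.2613407
f(3.5001316) = 0.2509215
s5 = 3.5001316 − 0.2509215·(0.2613407)/(1.7611548) = 3.4628970;  |Δ| = 0.0372347
f(3.4628970) = -0.0083445
s6 = 3.4628970 − (-0.0083445)·(-0.0372347)/(-0.2592660) = 3.4640954;  |Δ| = 0.0011984
f(3.4640954) = -0.0000432
s7 = 3.4640954 − (-0.0000432)·(0.0011984)/(0.0083013) = 3.4641016;  |Δ| = 0.0000062
|s7 − s6| = 0.0000062 < 0.0001

n = 7, s_n = 3.46410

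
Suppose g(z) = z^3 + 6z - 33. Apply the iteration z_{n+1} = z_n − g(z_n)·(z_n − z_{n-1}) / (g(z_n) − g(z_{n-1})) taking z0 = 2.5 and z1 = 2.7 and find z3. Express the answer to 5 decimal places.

g(2.5) = -2.3750000, g(2.7) = 2.8830000
z2 = 2.7000000 − 2.8830000·(2.7000000 − 2.5000000) / (2.8830000 − (-2.3750000)) = 2.7000000 − (0.5766000)/(5.2580000) = 2.5903385
g(2.5903385) = -0.0771762
z3 = 2.5903385 − (-0.0771762)·(2.5903385 − 2.7000000) / (-0.0771762 − 2.8830000) = 2.5903385 − (0.0084633)/(-2.9601762) = 2.5931976

2.59320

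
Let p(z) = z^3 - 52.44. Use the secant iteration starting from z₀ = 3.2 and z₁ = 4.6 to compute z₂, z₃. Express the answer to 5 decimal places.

3.62654, 3.71958

p(3.2) = -19.6720000, p(4.6) = 44.8960000
z₂ = 4.6000000 − 44.8960000·(4.6000000 − 3.2000000) / (44.8960000 − (-19.6720000)) = 4.6000000 − (62.8544000)/(64.5680000) = 3.6265395
p(3.6265395) = -4.7445201
z₃ = 3.6265395 − (-4.7445201)·(3.6265395 − 4.6000000) / (-4.7445201 − 44.8960000) = 3.6265395 − (4.6186031)/(-49.6405201) = 3.7195805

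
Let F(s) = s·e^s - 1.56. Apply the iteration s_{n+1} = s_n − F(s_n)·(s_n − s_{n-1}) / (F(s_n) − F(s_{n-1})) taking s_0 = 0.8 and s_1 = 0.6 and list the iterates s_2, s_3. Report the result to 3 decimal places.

0.736, 0.743

F(0.8) = 0.22043, F(0.6) = -0.46673
s_2 = 0.60000 − (-0.46673)·(0.60000 − 0.80000) / (-0.46673 − 0.22043) = 0.60000 − (0.09335)/(-0.68716) = 0.73584
F(0.73584) = -0.02412
s_3 = 0.73584 − (-0.02412)·(0.73584 − 0.60000) / (-0.02412 − (-0.46673)) = 0.73584 − (-0.00328)/(0.44261) = 0.74325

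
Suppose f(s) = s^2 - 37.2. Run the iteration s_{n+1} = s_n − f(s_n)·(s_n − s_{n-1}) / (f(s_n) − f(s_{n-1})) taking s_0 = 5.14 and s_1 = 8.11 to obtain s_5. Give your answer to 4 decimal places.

f(5.14) = -10.780400, f(8.11) = 28.572100
s_2 = 8.110000 − 28.572100·(8.110000 − 5.140000) / (28.572100 − (-10.780400)) = 8.110000 − (84.859137)/(39.352500) = 5.953615
f(5.953615) = -1.754467
s_3 = 5.953615 − (-1.754467)·(5.953615 − 8.110000) / (-1.754467 − 28.572100) = 5.953615 − (3.783307)/(-30.326567) = 6.078367
f(6.078367) = -0.253451
s_4 = 6.078367 − (-0.253451)·(6.078367 − 5.953615) / (-0.253451 − (-1.754467)) = 6.078367 − (-0.031619)/(1.501017) = 6.099432
f(6.099432) = 0.003072
s_5 = 6.099432 − 0.003072·(6.099432 − 6.078367) / (0.003072 − (-0.253451)) = 6.099432 − (0.000065)/(0.256522) = 6.099180

6.0992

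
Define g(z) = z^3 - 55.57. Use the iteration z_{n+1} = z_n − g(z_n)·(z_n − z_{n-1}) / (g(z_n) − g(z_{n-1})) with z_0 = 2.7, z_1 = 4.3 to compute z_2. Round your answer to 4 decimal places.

3.6598

g(2.7) = -35.887000, g(4.3) = 23.937000
z_2 = 4.300000 − 23.937000·(4.300000 − 2.700000) / (23.937000 − (-35.887000)) = 4.300000 − (38.299200)/(59.824000) = 3.659802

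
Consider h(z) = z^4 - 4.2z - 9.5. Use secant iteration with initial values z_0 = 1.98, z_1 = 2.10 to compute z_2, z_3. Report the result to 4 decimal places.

h(1.98) = -2.446464, h(2.10) = 1.128100
z_2 = 2.100000 − 1.128100·(2.100000 − 1.980000) / (1.128100 − (-2.446464)) = 2.100000 − (0.135372)/(3.574564) = 2.062129
h(2.062129) = -0.078237
z_3 = 2.062129 − (-0.078237)·(2.062129 − 2.100000) / (-0.078237 − 1.128100) = 2.062129 − (0.002963)/(-1.206337) = 2.064585

2.0621, 2.0646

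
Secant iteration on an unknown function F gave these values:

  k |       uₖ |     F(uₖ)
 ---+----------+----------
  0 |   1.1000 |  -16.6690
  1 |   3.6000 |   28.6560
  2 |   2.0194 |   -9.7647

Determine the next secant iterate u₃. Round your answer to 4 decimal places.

u₃ = 2.0194 − (-9.7647)·(2.0194 − 3.6000) / (-9.7647 − 28.6560)
   = 2.0194 − (15.434085)/(-38.420700) = 2.421113

2.4211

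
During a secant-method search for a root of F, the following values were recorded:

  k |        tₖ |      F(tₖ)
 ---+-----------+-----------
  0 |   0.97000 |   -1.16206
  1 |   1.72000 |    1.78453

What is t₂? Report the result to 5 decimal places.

1.26578

t₂ = 1.72000 − 1.78453·(1.72000 − 0.97000) / (1.78453 − (-1.16206))
   = 1.72000 − (1.3383975)/(2.9465900) = 1.2657809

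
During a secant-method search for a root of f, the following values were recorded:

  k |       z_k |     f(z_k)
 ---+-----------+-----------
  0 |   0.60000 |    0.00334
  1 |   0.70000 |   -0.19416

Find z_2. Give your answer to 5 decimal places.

z_2 = 0.70000 − (-0.19416)·(0.70000 − 0.60000) / (-0.19416 − 0.00334)
   = 0.70000 − (-0.0194160)/(-0.1975000) = 0.6016911

0.60169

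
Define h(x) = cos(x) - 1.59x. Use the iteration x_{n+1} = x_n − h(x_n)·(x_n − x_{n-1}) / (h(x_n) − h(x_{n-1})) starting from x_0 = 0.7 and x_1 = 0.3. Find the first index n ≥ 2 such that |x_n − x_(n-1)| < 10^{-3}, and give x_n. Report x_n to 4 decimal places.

n = 4, x_n = 0.5396

h(0.7) = -0.348158, h(0.3) = 0.478336
x_2 = 0.300000 − 0.478336·(-0.400000)/(0.826494) = 0.531501;  |Δ| = 0.231501
h(0.531501) = 0.016960
x_3 = 0.531501 − 0.016960·(0.231501)/(-0.461377) = 0.540011;  |Δ| = 0.008510
h(0.540011) = -0.000915
x_4 = 0.540011 − (-0.000915)·(0.008510)/(-0.017875) = 0.539576;  |Δ| = 0.000436
|x_4 − x_3| = 0.000436 < 10^{-3}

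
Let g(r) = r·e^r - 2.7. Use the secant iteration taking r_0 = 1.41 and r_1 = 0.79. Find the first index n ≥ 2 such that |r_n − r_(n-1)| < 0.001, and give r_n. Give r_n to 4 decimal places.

g(1.41) = 3.075297, g(0.79) = -0.959317
r_2 = 0.790000 − (-0.959317)·(-0.620000)/(-4.034614) = 0.937418;  |Δ| = 0.147418
g(0.937418) = -0.306413
r_3 = 0.937418 − (-0.306413)·(0.147418)/(0.652903) = 1.006603;  |Δ| = 0.069185
g(1.006603) = 0.054359
r_4 = 1.006603 − 0.054359·(0.069185)/(0.360772) = 0.996179;  |Δ| = 0.010424
g(0.996179) = -0.002432
r_5 = 0.996179 − (-0.002432)·(-0.010424)/(-0.056791) = 0.996625;  |Δ| = 0.000446
|r_5 − r_4| = 0.000446 < 0.001

n = 5, r_n = 0.9966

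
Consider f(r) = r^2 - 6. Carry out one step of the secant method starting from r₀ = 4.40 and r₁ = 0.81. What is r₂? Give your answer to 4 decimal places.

f(4.40) = 13.360000, f(0.81) = -5.343900
r₂ = 0.810000 − (-5.343900)·(0.810000 − 4.400000) / (-5.343900 − 13.360000) = 0.810000 − (19.184601)/(-18.703900) = 1.835701

1.8357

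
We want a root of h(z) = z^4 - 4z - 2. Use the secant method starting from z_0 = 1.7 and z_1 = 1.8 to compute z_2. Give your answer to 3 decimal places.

h(1.7) = -0.44790, h(1.8) = 1.29760
z_2 = 1.80000 − 1.29760·(1.80000 − 1.70000) / (1.29760 − (-0.44790)) = 1.80000 − (0.12976)/(1.74550) = 1.72566

1.726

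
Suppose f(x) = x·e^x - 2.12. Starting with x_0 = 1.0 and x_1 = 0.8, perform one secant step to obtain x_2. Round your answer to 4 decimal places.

f(1.0) = 0.598282, f(0.8) = -0.339567
x_2 = 0.800000 − (-0.339567)·(0.800000 − 1.000000) / (-0.339567 − 0.598282) = 0.800000 − (0.067913)/(-0.937849) = 0.872414

0.8724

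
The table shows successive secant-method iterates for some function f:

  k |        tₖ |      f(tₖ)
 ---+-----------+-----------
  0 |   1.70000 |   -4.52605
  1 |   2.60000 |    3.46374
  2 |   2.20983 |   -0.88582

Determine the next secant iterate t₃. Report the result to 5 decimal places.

t₃ = 2.20983 − (-0.88582)·(2.20983 − 2.60000) / (-0.88582 − 3.46374)
   = 2.20983 − (0.3456204)/(-4.3495600) = 2.2892910

2.28929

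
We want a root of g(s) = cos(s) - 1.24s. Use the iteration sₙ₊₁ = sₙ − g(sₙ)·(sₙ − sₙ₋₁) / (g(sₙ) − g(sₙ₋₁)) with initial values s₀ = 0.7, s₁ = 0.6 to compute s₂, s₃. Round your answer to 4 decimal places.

0.6441, 0.6446

g(0.7) = -0.103158, g(0.6) = 0.081336
s₂ = 0.600000 − 0.081336·(0.600000 − 0.700000) / (0.081336 − (-0.103158)) = 0.600000 − (-0.008134)/(0.184493) = 0.644086
g(0.644086) = 0.000982
s₃ = 0.644086 − 0.000982·(0.644086 − 0.600000) / (0.000982 − 0.081336) = 0.644086 − (0.000043)/(-0.080353) = 0.644625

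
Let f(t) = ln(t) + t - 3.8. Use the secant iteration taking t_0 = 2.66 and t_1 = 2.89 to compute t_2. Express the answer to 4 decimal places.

2.7788

f(2.66) = -0.161674, f(2.89) = 0.151257
t_2 = 2.890000 − 0.151257·(2.890000 − 2.660000) / (0.151257 − (-0.161674)) = 2.890000 − (0.034789)/(0.312930) = 2.778828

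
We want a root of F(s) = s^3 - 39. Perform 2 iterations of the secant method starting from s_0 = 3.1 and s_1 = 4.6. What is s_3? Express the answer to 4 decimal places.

F(3.1) = -9.209000, F(4.6) = 58.336000
s_2 = 4.600000 − 58.336000·(4.600000 − 3.100000) / (58.336000 − (-9.209000)) = 4.600000 − (87.504000)/(67.545000) = 3.304508
F(3.304508) = -2.915519
s_3 = 3.304508 − (-2.915519)·(3.304508 − 4.600000) / (-2.915519 − 58.336000) = 3.304508 − (3.777031)/(-61.251519) = 3.366172

3.3662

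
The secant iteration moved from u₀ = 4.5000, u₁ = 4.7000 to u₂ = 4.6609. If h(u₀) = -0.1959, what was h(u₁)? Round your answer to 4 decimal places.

0.0476

The secant line through (4.5000, -0.1959) and (4.7000, h(u₁)) crosses zero at u₂ = 4.6609.
So (4.5000, -0.1959), (4.7000, h(u₁)), (4.6609, 0) are collinear:
h(u₁) = -0.1959 · (4.7000 − 4.6609) / (4.5000 − 4.6609) = -0.1959 · (0.039100)/(-0.160900) = 0.047605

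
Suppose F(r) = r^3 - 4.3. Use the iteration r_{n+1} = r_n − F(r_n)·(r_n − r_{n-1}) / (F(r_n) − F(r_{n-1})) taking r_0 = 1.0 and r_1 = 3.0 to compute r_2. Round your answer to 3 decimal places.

1.254

F(1.0) = -3.30000, F(3.0) = 22.70000
r_2 = 3.00000 − 22.70000·(3.00000 − 1.00000) / (22.70000 − (-3.30000)) = 3.00000 − (45.40000)/(26.00000) = 1.25385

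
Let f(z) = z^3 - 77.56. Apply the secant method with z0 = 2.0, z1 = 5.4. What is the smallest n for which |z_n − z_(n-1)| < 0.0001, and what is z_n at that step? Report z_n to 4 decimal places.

n = 7, z_n = 4.2646

f(2.0) = -69.560000, f(5.4) = 79.904000
z2 = 5.400000 − 79.904000·(3.400000)/(149.464000) = 3.582348;  |Δ| = 1.817652
f(3.582348) = -31.586966
z3 = 3.582348 − (-31.586966)·(-1.817652)/(-111.490966) = 4.097314;  |Δ| = 0.514967
f(4.097314) = -8.774356
z4 = 4.097314 − (-8.774356)·(0.514967)/(22.812610) = 4.295385;  |Δ| = 0.198070
f(4.295385) = 1.691253
z5 = 4.295385 − 1.691253·(0.198070)/(10.465609) = 4.263376;  |Δ| = 0.032008
f(4.263376) = -0.067272
z6 = 4.263376 − (-0.067272)·(-0.032008)/(-1.758525) = 4.264601;  |Δ| = 0.001224
f(4.264601) = -0.000483
z7 = 4.264601 − (-0.000483)·(0.001224)/(0.066788) = 4.264609;  |Δ| = 0.000009
|z7 − z6| = 0.000009 < 0.0001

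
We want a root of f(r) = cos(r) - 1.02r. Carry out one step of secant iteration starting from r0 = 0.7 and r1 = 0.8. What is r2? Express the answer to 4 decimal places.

f(0.7) = 0.050842, f(0.8) = -0.119293
r2 = 0.800000 − (-0.119293)·(0.800000 − 0.700000) / (-0.119293 − 0.050842) = 0.800000 − (-0.011929)/(-0.170135) = 0.729883

0.7299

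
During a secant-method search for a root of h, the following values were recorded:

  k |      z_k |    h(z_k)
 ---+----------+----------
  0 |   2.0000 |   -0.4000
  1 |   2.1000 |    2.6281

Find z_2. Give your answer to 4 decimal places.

2.0132

z_2 = 2.1000 − 2.6281·(2.1000 − 2.0000) / (2.6281 − (-0.4000))
   = 2.1000 − (0.262810)/(3.028100) = 2.013210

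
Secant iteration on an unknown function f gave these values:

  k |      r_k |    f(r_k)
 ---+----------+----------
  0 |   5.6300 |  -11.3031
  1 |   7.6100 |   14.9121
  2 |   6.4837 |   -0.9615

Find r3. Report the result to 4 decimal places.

r3 = 6.4837 − (-0.9615)·(6.4837 − 7.6100) / (-0.9615 − 14.9121)
   = 6.4837 − (1.082937)/(-15.873600) = 6.551923

6.5519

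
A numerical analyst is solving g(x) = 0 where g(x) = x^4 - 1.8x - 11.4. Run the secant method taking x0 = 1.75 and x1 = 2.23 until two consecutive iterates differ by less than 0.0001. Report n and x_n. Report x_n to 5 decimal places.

n = 6, x_n = 1.96598

g(1.75) = -5.1710938, g(2.23) = 9.3157344
x2 = 2.2300000 − 9.3157344·(0.4800000)/(14.4868282) = 1.9213367;  |Δ| = 0.3086633
g(1.9213367) = -1.2309781
x3 = 1.9213367 − (-1.2309781)·(-0.3086633)/(-10.5467125) = 1.9573629;  |Δ| = 0.0360262
g(1.9573629) = -0.2446282
x4 = 1.9573629 − (-0.2446282)·(0.0360262)/(0.9863499) = 1.9662978;  |Δ| = 0.0089350
g(1.9662978) = 0.0091500
x5 = 1.9662978 − 0.0091500·(0.0089350)/(0.2537782) = 1.9659757;  |Δ| = 0.0003222
g(1.9659757) = -0.0000642
x6 = 1.9659757 − (-0.0000642)·(-0.0003222)/(-0.0092141) = 1.9659779;  |Δ| = 0.0000022
|x6 − x5| = 0.0000022 < 0.0001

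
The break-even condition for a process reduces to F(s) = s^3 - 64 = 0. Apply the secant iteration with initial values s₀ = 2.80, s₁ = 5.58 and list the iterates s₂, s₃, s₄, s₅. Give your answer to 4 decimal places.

3.5701, 3.8600, 4.0166, 3.9994

F(2.80) = -42.048000, F(5.58) = 109.741112
s₂ = 5.580000 − 109.741112·(5.580000 − 2.800000) / (109.741112 − (-42.048000)) = 5.580000 − (305.080291)/(151.789112) = 3.570104
F(3.570104) = -18.496721
s₃ = 3.570104 − (-18.496721)·(3.570104 − 5.580000) / (-18.496721 − 109.741112) = 3.570104 − (37.176481)/(-128.237833) = 3.860007
F(3.860007) = -6.487238
s₄ = 3.860007 − (-6.487238)·(3.860007 − 3.570104) / (-6.487238 − (-18.496721)) = 3.860007 − (-1.880667)/(12.009483) = 4.016605
F(4.016605) = 0.800371
s₅ = 4.016605 − 0.800371·(4.016605 − 3.860007) / (0.800371 − (-6.487238)) = 4.016605 − (0.125337)/(7.287609) = 3.999407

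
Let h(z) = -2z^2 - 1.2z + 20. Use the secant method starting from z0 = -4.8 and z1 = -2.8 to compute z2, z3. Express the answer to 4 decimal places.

-3.3486, -3.4921

h(-4.8) = -20.320000, h(-2.8) = 7.680000
z2 = -2.800000 − 7.680000·(-2.800000 − (-4.800000)) / (7.680000 − (-20.320000)) = -2.800000 − (15.360000)/(28.000000) = -3.348571
h(-3.348571) = 1.592424
z3 = -3.348571 − 1.592424·(-3.348571 − (-2.800000)) / (1.592424 − 7.680000) = -3.348571 − (-0.873559)/(-6.087576) = -3.492070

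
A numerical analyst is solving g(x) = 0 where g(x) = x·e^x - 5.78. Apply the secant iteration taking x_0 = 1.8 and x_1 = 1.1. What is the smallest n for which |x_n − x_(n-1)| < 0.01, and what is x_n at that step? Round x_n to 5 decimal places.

n = 5, x_n = 1.41046

g(1.8) = 5.1093654, g(1.1) = -2.4754174
x_2 = 1.1000000 − (-2.4754174)·(-0.7000000)/(-7.5847828) = 1.3284564;  |Δ| = 0.2284564
g(1.3284564) = -0.7647962
x_3 = 1.3284564 − (-0.7647962)·(0.2284564)/(1.7106212) = 1.4305962;  |Δ| = 0.1021398
g(1.4305962) = 0.2015968
x_4 = 1.4305962 − 0.2015968·(0.1021398)/(0.9663929) = 1.4092891;  |Δ| = 0.0213071
g(1.4092891) = -0.0117167
x_5 = 1.4092891 − (-0.0117167)·(-0.0213071)/(-0.2133135) = 1.4104595;  |Δ| = 0.0011703
|x_5 − x_4| = 0.0011703 < 0.01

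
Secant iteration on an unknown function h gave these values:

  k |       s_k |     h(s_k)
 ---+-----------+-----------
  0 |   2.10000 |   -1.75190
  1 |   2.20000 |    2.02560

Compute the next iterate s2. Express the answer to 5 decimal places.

s2 = 2.20000 − 2.02560·(2.20000 − 2.10000) / (2.02560 − (-1.75190))
   = 2.20000 − (0.2025600)/(3.7775000) = 2.1463772

2.14638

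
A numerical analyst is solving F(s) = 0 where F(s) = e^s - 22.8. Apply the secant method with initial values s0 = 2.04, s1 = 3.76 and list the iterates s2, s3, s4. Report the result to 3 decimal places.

F(2.04) = -15.10939, F(3.76) = 20.14843
s2 = 3.76000 − 20.14843·(3.76000 − 2.04000) / (20.14843 − (-15.10939)) = 3.76000 − (34.65529)/(35.25782) = 2.77709
F(2.77709) = -6.72783
s3 = 2.77709 − (-6.72783)·(2.77709 − 3.76000) / (-6.72783 − 20.14843) = 2.77709 − (6.61286)/(-26.87626) = 3.02314
F(3.02314) = -2.24432
s4 = 3.02314 − (-2.24432)·(3.02314 − 2.77709) / (-2.24432 − (-6.72783)) = 3.02314 − (-0.55221)/(4.48351) = 3.14630

2.777, 3.023, 3.146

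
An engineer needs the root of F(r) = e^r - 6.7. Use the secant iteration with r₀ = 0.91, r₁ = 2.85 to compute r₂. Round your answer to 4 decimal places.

1.4625

F(0.91) = -4.215677, F(2.85) = 10.587782
r₂ = 2.850000 − 10.587782·(2.850000 − 0.910000) / (10.587782 − (-4.215677)) = 2.850000 − (20.540297)/(14.803459) = 1.462466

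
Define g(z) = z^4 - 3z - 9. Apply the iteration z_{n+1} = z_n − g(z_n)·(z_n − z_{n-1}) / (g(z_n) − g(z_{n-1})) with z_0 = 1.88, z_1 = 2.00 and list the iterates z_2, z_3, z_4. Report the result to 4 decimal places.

1.9619, 1.9644, 1.9645

g(1.88) = -2.148017, g(2.00) = 1.000000
z_2 = 2.000000 − 1.000000·(2.000000 − 1.880000) / (1.000000 − (-2.148017)) = 2.000000 − (0.120000)/(3.148017) = 1.961881
g(1.961881) = -0.071025
z_3 = 1.961881 − (-0.071025)·(1.961881 − 2.000000) / (-0.071025 − 1.000000) = 1.961881 − (0.002707)/(-1.071025) = 1.964409
g(1.964409) = -0.002107
z_4 = 1.964409 − (-0.002107)·(1.964409 − 1.961881) / (-0.002107 − (-0.071025)) = 1.964409 − (-0.000005)/(0.068919) = 1.964486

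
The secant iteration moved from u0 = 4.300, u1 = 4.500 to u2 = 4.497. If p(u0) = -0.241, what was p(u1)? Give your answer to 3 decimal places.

The secant line through (4.300, -0.241) and (4.500, p(u1)) crosses zero at u2 = 4.497.
So (4.300, -0.241), (4.500, p(u1)), (4.497, 0) are collinear:
p(u1) = -0.241 · (4.500 − 4.497) / (4.300 − 4.497) = -0.241 · (0.00300)/(-0.19700) = 0.00367

0.004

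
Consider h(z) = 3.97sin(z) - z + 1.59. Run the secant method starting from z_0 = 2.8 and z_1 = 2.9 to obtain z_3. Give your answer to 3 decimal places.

2.825

h(2.8) = 0.11990, h(2.9) = -0.36018
z_2 = 2.90000 − (-0.36018)·(2.90000 − 2.80000) / (-0.36018 − 0.11990) = 2.90000 − (-0.03602)/(-0.48008) = 2.82498
h(2.82498) = 0.00110
z_3 = 2.82498 − 0.00110·(2.82498 − 2.90000) / (0.00110 − (-0.36018)) = 2.82498 − (-0.00008)/(0.36128) = 2.82520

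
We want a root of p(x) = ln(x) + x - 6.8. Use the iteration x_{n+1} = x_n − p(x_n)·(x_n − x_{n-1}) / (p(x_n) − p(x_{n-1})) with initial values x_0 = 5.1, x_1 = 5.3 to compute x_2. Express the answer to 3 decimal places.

5.159

p(5.1) = -0.07076, p(5.3) = 0.16771
x_2 = 5.30000 − 0.16771·(5.30000 − 5.10000) / (0.16771 − (-0.07076)) = 5.30000 − (0.03354)/(0.23847) = 5.15935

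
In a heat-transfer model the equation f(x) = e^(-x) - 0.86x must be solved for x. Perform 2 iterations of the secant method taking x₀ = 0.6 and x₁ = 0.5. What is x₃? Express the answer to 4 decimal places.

f(0.6) = 0.032812, f(0.5) = 0.176531
x₂ = 0.500000 − 0.176531·(0.500000 − 0.600000) / (0.176531 − 0.032812) = 0.500000 − (-0.017653)/(0.143719) = 0.622830
f(0.622830) = 0.000790
x₃ = 0.622830 − 0.000790·(0.622830 − 0.500000) / (0.000790 − 0.176531) = 0.622830 − (0.000097)/(-0.175741) = 0.623382

0.6234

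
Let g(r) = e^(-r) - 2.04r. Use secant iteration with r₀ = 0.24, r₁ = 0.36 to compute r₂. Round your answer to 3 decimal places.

0.347

g(0.24) = 0.29703, g(0.36) = -0.03672
r₂ = 0.36000 − (-0.03672)·(0.36000 − 0.24000) / (-0.03672 − 0.29703) = 0.36000 − (-0.00441)/(-0.33375) = 0.34680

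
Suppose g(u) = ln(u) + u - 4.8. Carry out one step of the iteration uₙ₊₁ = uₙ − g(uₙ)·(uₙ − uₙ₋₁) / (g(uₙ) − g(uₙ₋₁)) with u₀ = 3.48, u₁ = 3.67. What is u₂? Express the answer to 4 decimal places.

g(3.48) = -0.072968, g(3.67) = 0.170192
u₂ = 3.670000 − 0.170192·(3.670000 − 3.480000) / (0.170192 − (-0.072968)) = 3.670000 − (0.032336)/(0.243159) = 3.537016

3.5370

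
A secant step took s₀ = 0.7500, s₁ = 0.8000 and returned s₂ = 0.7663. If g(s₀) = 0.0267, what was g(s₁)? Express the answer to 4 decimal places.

The secant line through (0.7500, 0.0267) and (0.8000, g(s₁)) crosses zero at s₂ = 0.7663.
So (0.7500, 0.0267), (0.8000, g(s₁)), (0.7663, 0) are collinear:
g(s₁) = 0.0267 · (0.8000 − 0.7663) / (0.7500 − 0.7663) = 0.0267 · (0.033700)/(-0.016300) = -0.055202

-0.0552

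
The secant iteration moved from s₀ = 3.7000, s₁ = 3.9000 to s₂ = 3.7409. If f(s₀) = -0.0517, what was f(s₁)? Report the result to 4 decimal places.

0.2011

The secant line through (3.7000, -0.0517) and (3.9000, f(s₁)) crosses zero at s₂ = 3.7409.
So (3.7000, -0.0517), (3.9000, f(s₁)), (3.7409, 0) are collinear:
f(s₁) = -0.0517 · (3.9000 − 3.7409) / (3.7000 − 3.7409) = -0.0517 · (0.159100)/(-0.040900) = 0.201112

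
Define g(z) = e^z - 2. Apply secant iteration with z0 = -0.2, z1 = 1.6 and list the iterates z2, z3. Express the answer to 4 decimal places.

0.3143, 0.5406

g(-0.2) = -1.181269, g(1.6) = 2.953032
z2 = 1.600000 − 2.953032·(1.600000 − (-0.200000)) / (2.953032 − (-1.181269)) = 1.600000 − (5.315458)/(4.134302) = 0.314303
g(0.314303) = -0.630695
z3 = 0.314303 − (-0.630695)·(0.314303 − 1.600000) / (-0.630695 − 2.953032) = 0.314303 − (0.810883)/(-3.583728) = 0.540571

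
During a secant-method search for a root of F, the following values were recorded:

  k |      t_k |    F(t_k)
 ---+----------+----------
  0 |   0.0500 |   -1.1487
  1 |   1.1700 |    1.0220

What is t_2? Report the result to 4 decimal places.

t_2 = 1.1700 − 1.0220·(1.1700 − 0.0500) / (1.0220 − (-1.1487))
   = 1.1700 − (1.144640)/(2.170700) = 0.642686

0.6427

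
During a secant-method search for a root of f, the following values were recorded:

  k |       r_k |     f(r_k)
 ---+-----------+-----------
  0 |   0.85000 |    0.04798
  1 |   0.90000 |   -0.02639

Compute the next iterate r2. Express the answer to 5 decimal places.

r2 = 0.90000 − (-0.02639)·(0.90000 − 0.85000) / (-0.02639 − 0.04798)
   = 0.90000 − (-0.0013195)/(-0.0743700) = 0.8822576

0.88226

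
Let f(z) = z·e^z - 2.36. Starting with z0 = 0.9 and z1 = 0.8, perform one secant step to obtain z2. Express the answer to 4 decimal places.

f(0.9) = -0.146357, f(0.8) = -0.579567
z2 = 0.800000 − (-0.579567)·(0.800000 − 0.900000) / (-0.579567 − (-0.146357)) = 0.800000 − (0.057957)/(-0.433210) = 0.933784

0.9338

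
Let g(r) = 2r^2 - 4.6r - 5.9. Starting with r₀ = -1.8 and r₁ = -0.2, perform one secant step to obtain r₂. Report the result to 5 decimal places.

-0.76977

g(-1.8) = 8.8600000, g(-0.2) = -4.9000000
r₂ = -0.2000000 − (-4.9000000)·(-0.2000000 − (-1.8000000)) / (-4.9000000 − 8.8600000) = -0.2000000 − (-7.8400000)/(-13.7600000) = -0.7697674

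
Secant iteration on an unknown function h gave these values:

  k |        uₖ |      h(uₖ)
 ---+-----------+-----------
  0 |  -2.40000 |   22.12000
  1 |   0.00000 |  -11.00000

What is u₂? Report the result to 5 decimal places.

-0.79710

u₂ = 0.00000 − (-11.00000)·(0.00000 − (-2.40000)) / (-11.00000 − 22.12000)
   = 0.00000 − (-26.4000000)/(-33.1200000) = -0.7971014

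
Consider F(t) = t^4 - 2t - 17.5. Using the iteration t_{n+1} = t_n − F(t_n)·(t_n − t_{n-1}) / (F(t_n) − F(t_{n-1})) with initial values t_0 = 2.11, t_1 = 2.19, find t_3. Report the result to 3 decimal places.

F(2.11) = -1.89881, F(2.19) = 1.12258
t_2 = 2.19000 − 1.12258·(2.19000 − 2.11000) / (1.12258 − (-1.89881)) = 2.19000 − (0.08981)/(3.02138) = 2.16028
F(2.16028) = -0.04158
t_3 = 2.16028 − (-0.04158)·(2.16028 − 2.19000) / (-0.04158 − 1.12258) = 2.16028 − (0.00124)/(-1.16416) = 2.16134

2.161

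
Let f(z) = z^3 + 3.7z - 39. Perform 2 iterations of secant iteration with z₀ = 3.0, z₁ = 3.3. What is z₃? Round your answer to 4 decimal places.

f(3.0) = -0.900000, f(3.3) = 9.147000
z₂ = 3.300000 − 9.147000·(3.300000 − 3.000000) / (9.147000 − (-0.900000)) = 3.300000 − (2.744100)/(10.047000) = 3.026874
f(3.026874) = -0.068458
z₃ = 3.026874 − (-0.068458)·(3.026874 − 3.300000) / (-0.068458 − 9.147000) = 3.026874 − (0.018698)/(-9.215458) = 3.028903

3.0289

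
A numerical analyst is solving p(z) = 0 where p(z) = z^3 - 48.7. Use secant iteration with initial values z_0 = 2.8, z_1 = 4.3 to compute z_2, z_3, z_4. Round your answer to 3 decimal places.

3.497, 3.627, 3.653

p(2.8) = -26.74800, p(4.3) = 30.80700
z_2 = 4.30000 − 30.80700·(4.30000 − 2.80000) / (30.80700 − (-26.74800)) = 4.30000 − (46.21050)/(57.55500) = 3.49711
p(3.49711) = -5.93123
z_3 = 3.49711 − (-5.93123)·(3.49711 − 4.30000) / (-5.93123 − 30.80700) = 3.49711 − (4.76214)/(-36.73823) = 3.62673
p(3.62673) = -0.99698
z_4 = 3.62673 − (-0.99698)·(3.62673 − 3.49711) / (-0.99698 − (-5.93123)) = 3.62673 − (-0.12923)/(4.93425) = 3.65292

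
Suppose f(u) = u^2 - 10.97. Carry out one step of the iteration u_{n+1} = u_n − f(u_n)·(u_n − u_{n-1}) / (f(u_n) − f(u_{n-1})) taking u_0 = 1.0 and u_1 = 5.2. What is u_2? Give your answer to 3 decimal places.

f(1.0) = -9.97000, f(5.2) = 16.07000
u_2 = 5.20000 − 16.07000·(5.20000 − 1.00000) / (16.07000 − (-9.97000)) = 5.20000 − (67.49400)/(26.04000) = 2.60806

2.608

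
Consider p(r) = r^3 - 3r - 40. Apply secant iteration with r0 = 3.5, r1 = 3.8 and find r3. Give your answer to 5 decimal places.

3.71156

p(3.5) = -7.6250000, p(3.8) = 3.4720000
r2 = 3.8000000 − 3.4720000·(3.8000000 − 3.5000000) / (3.4720000 − (-7.6250000)) = 3.8000000 − (1.0416000)/(11.0970000) = 3.7061368
p(3.7061368) = -0.2129540
r3 = 3.7061368 − (-0.2129540)·(3.7061368 − 3.8000000) / (-0.2129540 − 3.4720000) = 3.7061368 − (0.0199885)/(-3.6849540) = 3.7115612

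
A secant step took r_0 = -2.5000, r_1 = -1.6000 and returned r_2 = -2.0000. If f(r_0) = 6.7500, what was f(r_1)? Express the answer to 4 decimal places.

The secant line through (-2.5000, 6.7500) and (-1.6000, f(r_1)) crosses zero at r_2 = -2.0000.
So (-2.5000, 6.7500), (-1.6000, f(r_1)), (-2.0000, 0) are collinear:
f(r_1) = 6.7500 · (-1.6000 − (-2.0000)) / (-2.5000 − (-2.0000)) = 6.7500 · (0.400000)/(-0.500000) = -5.400000

-5.4000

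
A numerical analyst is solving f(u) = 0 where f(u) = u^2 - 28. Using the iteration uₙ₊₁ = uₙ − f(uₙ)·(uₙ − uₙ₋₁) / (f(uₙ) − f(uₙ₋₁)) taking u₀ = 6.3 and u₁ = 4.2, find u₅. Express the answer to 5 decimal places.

5.29150

f(6.3) = 11.6900000, f(4.2) = -10.3600000
u₂ = 4.2000000 − (-10.3600000)·(4.2000000 − 6.3000000) / (-10.3600000 − 11.6900000) = 4.2000000 − (21.7560000)/(-22.0500000) = 5.1866667
f(5.1866667) = -1.0984889
u₃ = 5.1866667 − (-1.0984889)·(5.1866667 − 4.2000000) / (-1.0984889 − (-10.3600000)) = 5.1866667 − (-1.0838424)/(9.2615111) = 5.3036932
f(5.3036932) = 0.1291614
u₄ = 5.3036932 − 0.1291614·(5.3036932 − 5.1866667) / (0.1291614 − (-1.0984889)) = 5.3036932 − (0.0151153)/(1.2276503) = 5.2913808
f(5.2913808) = -0.0012893
u₅ = 5.2913808 − (-0.0012893)·(5.2913808 − 5.3036932) / (-0.0012893 − 0.1291614) = 5.2913808 − (0.0000159)/(-0.1304506) = 5.2915025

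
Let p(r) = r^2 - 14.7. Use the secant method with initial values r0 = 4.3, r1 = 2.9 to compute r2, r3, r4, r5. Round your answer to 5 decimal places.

p(4.3) = 3.7900000, p(2.9) = -6.2900000
r2 = 2.9000000 − (-6.2900000)·(2.9000000 − 4.3000000) / (-6.2900000 − 3.7900000) = 2.9000000 − (8.8060000)/(-10.0800000) = 3.7736111
p(3.7736111) = -0.4598592
r3 = 3.7736111 − (-0.4598592)·(3.7736111 − 2.9000000) / (-0.4598592 − (-6.2900000)) = 3.7736111 − (-0.4017381)/(5.8301408) = 3.8425182
p(3.8425182) = 0.0649462
r4 = 3.8425182 − 0.0649462·(3.8425182 − 3.7736111) / (0.0649462 − (-0.4598592)) = 3.8425182 − (0.0044753)/(0.5248054) = 3.8339908
p(3.8339908) = -0.0005149
r5 = 3.8339908 − (-0.0005149)·(3.8339908 − 3.8425182) / (-0.0005149 − 0.0649462) = 3.8339908 − (0.0000044)/(-0.0654611) = 3.8340578

3.77361, 3.84252, 3.83399, 3.83406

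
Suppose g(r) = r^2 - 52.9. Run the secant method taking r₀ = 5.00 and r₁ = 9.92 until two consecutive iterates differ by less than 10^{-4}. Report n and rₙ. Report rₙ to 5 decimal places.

g(5.00) = -27.9000000, g(9.92) = 45.5064000
r₂ = 9.9200000 − 45.5064000·(4.9200000)/(73.4064000) = 6.8699732;  |Δ| = 3.0500268
g(6.8699732) = -5.7034684
r₃ = 6.8699732 − (-5.7034684)·(-3.0500268)/(-51.2098684) = 7.2096681;  |Δ| = 0.3396949
g(7.2096681) = -0.9206859
r₄ = 7.2096681 − (-0.9206859)·(0.3396949)/(4.7827824) = 7.2750594;  |Δ| = 0.0653913
g(7.2750594) = 0.0264891
r₅ = 7.2750594 − 0.0264891·(0.0653913)/(0.9471751) = 7.2732306;  |Δ| = 0.0018288
g(7.2732306) = -0.0001162
r₆ = 7.2732306 − (-0.0001162)·(-0.0018288)/(-0.0266054) = 7.2732386;  |Δ| = 0.0000080
|r₆ − r₅| = 0.0000080 < 10^{-4}

n = 6, rₙ = 7.27324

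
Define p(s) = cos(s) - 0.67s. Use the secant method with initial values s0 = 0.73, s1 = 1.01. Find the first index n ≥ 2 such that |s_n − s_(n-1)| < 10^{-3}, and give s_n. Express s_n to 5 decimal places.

p(0.73) = 0.2560744, p(1.01) = -0.1448393
s2 = 1.0100000 − (-0.1448393)·(0.2800000)/(-0.4009137) = 0.9088436;  |Δ| = 0.1011564
p(0.9088436) = 0.0057332
s3 = 0.9088436 − 0.0057332·(-0.1011564)/(0.1505724) = 0.9126952;  |Δ| = 0.0038516
p(0.9126952) = 0.0001099
s4 = 0.9126952 − 0.0001099·(0.0038516)/(-0.0056233) = 0.9127705;  |Δ| = 0.0000753
|s4 − s3| = 0.0000753 < 10^{-3}

n = 4, s_n = 0.91277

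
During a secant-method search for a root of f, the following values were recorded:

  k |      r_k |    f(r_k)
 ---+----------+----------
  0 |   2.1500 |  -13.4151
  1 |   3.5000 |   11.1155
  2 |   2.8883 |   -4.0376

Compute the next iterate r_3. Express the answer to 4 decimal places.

3.0513

r_3 = 2.8883 − (-4.0376)·(2.8883 − 3.5000) / (-4.0376 − 11.1155)
   = 2.8883 − (2.469800)/(-15.153100) = 3.051290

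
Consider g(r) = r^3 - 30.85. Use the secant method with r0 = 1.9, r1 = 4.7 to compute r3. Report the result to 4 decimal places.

g(1.9) = -23.991000, g(4.7) = 72.973000
r2 = 4.700000 − 72.973000·(4.700000 − 1.900000) / (72.973000 − (-23.991000)) = 4.700000 − (204.324400)/(96.964000) = 2.592781
g(2.592781) = -13.419999
r3 = 2.592781 − (-13.419999)·(2.592781 − 4.700000) / (-13.419999 − 72.973000) = 2.592781 − (28.278879)/(-86.392999) = 2.920109

2.9201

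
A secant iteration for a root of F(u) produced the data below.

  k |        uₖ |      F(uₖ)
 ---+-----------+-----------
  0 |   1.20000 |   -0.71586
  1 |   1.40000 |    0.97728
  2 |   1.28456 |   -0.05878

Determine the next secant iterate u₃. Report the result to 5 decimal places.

1.29111

u₃ = 1.28456 − (-0.05878)·(1.28456 − 1.40000) / (-0.05878 − 0.97728)
   = 1.28456 − (0.0067856)/(-1.0360600) = 1.2911094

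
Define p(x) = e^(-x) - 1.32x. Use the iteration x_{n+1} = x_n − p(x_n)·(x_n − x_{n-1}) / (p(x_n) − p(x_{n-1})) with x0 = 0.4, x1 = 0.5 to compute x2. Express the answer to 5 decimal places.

p(0.4) = 0.1423200, p(0.5) = -0.0534693
x2 = 0.5000000 − (-0.0534693)·(0.5000000 − 0.4000000) / (-0.0534693 − 0.1423200) = 0.5000000 − (-0.0053469)/(-0.1957894) = 0.4726904

0.47269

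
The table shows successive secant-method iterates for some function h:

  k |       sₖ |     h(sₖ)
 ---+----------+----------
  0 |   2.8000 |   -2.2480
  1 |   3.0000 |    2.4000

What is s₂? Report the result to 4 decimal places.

s₂ = 3.0000 − 2.4000·(3.0000 − 2.8000) / (2.4000 − (-2.2480))
   = 3.0000 − (0.480000)/(4.648000) = 2.896730

2.8967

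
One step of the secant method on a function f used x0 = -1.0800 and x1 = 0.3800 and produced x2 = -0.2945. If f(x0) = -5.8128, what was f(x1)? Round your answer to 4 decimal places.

4.9914

The secant line through (-1.0800, -5.8128) and (0.3800, f(x1)) crosses zero at x2 = -0.2945.
So (-1.0800, -5.8128), (0.3800, f(x1)), (-0.2945, 0) are collinear:
f(x1) = -5.8128 · (0.3800 − (-0.2945)) / (-1.0800 − (-0.2945)) = -5.8128 · (0.674500)/(-0.785500) = 4.991386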